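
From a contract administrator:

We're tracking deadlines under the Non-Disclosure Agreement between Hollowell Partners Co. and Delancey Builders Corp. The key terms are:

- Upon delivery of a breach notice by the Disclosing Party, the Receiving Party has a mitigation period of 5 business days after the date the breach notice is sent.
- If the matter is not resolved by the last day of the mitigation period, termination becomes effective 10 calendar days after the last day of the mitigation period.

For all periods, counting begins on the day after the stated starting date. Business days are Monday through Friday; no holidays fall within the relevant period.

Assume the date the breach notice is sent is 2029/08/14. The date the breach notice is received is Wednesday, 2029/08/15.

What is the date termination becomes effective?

2029/08/31

From Tuesday, 2029/08/14, 5 business days (Aug 15, Aug 16, Aug 17, Aug 20, Aug 21, skipping weekends) brings us to Tuesday, 2029/08/21, which is the last day of the mitigation period.
Adding 10 calendar days to 2029/08/21 gives 2029/08/31, which is the date termination becomes effective.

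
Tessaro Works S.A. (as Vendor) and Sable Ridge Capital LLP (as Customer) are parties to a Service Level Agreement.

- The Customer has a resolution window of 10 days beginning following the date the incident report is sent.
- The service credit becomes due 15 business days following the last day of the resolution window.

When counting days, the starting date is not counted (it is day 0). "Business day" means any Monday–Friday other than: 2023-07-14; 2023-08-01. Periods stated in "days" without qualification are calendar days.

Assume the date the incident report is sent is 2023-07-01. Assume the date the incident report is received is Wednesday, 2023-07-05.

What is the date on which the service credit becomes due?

2023-08-03

The last day of the resolution window: 10 calendar days after 2023-07-01 is 2023-07-11.
From Tuesday, 2023-07-11, 15 business days (Jul 12, Jul 13, Jul 17, Jul 18, …, Jul 31, Aug 2, Aug 3, skipping weekends and the listed holidays on Jul 14, Aug 1) brings us to Thursday, 2023-08-03, which is the date on which the service credit becomes due.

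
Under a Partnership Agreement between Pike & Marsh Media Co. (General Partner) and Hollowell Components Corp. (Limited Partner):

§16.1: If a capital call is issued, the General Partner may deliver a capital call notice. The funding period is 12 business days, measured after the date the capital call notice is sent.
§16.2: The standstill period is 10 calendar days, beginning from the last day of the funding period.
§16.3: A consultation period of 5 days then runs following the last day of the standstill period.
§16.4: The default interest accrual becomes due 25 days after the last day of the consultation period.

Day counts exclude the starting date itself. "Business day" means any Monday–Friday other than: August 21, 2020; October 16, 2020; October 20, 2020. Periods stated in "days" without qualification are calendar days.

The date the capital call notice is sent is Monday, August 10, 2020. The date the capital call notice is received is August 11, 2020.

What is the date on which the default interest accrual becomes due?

October 6, 2020

The last day of the funding period: 12 business days after Monday, August 10, 2020, skipping weekends and the listed holiday on Aug 21 — Aug 11, Aug 12, Aug 13, Aug 14, …, Aug 25, Aug 26, Aug 27 — lands on Thursday, August 27, 2020.
Adding 10 calendar days to August 27, 2020 gives September 6, 2020, which is the last day of the standstill period.
The last day of the consultation period: September 6, 2020 + 5 days = September 11, 2020.
The date on which the default interest accrual becomes due: 25 calendar days after September 11, 2020 is October 6, 2020.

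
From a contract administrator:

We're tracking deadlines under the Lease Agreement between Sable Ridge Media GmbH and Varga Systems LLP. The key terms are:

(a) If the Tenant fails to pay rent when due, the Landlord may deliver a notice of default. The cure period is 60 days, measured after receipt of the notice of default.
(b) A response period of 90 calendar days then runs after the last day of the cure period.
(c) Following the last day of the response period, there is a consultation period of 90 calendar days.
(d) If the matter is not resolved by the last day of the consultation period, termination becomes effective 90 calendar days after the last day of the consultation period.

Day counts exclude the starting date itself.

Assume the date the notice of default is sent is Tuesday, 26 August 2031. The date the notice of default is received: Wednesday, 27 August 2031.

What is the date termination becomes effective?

The last day of the cure period: 27 August 2031 + 60 days = 26 October 2031.
Adding 90 calendar days to 26 October 2031 gives 24 January 2032, which is the last day of the response period.
The last day of the consultation period: 90 calendar days after 24 January 2032 is 23 April 2032.
The date termination becomes effective: 23 April 2032 + 90 days = 22 July 2032.

22 July 2032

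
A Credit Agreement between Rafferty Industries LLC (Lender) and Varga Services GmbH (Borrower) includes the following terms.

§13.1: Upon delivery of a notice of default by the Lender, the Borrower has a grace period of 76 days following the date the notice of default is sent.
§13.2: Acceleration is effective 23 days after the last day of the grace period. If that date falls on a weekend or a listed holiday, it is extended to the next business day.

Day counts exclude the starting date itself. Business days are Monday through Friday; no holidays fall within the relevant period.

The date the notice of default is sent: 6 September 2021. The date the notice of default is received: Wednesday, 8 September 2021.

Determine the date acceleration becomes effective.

The last day of the grace period: 76 calendar days after 6 September 2021 is 21 November 2021.
The date acceleration becomes effective: 21 November 2021 + 23 days = 14 December 2021. 14 December 2021 is a Tuesday, so no roll-forward applies.

14 December 2021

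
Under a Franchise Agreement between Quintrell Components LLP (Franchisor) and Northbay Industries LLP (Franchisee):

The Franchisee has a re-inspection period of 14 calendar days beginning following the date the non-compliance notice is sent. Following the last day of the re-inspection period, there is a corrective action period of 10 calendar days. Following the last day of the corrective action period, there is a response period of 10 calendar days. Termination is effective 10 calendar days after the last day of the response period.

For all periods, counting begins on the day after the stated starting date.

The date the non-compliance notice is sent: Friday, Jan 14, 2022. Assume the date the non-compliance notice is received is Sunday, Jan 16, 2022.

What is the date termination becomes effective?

Feb 27, 2022

The last day of the re-inspection period: Jan 14, 2022 + 14 days = Jan 28, 2022.
The last day of the corrective action period: Jan 28, 2022 + 10 days = Feb 7, 2022.
The last day of the response period: Feb 7, 2022 + 10 days = Feb 17, 2022.
The date termination becomes effective: Feb 17, 2022 + 10 days = Feb 27, 2022.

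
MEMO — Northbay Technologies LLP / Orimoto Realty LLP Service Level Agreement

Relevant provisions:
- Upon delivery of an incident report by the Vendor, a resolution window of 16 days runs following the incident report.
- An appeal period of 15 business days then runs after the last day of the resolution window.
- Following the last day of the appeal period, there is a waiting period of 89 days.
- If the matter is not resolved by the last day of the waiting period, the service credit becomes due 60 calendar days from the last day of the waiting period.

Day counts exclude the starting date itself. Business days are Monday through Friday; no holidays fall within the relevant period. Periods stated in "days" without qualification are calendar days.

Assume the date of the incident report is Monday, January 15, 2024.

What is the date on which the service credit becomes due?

July 19, 2024

The last day of the resolution window: 16 calendar days after January 15, 2024 is January 31, 2024.
From Wednesday, January 31, 2024, 15 business days (Feb 1, Feb 2, Feb 5, Feb 6, …, Feb 19, Feb 20, Feb 21, skipping weekends) brings us to Wednesday, February 21, 2024, which is the last day of the appeal period.
The last day of the waiting period: 89 calendar days after February 21, 2024 is May 20, 2024.
The date on which the service credit becomes due: May 20, 2024 + 60 days = July 19, 2024.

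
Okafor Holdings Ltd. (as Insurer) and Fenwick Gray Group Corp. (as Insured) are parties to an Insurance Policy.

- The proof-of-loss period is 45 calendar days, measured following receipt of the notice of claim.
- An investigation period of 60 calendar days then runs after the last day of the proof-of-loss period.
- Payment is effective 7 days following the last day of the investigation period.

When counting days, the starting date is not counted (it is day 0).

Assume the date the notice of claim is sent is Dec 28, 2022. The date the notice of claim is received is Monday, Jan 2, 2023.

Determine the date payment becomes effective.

Apr 24, 2023

Adding 45 calendar days to Jan 2, 2023 gives Feb 16, 2023, which is the last day of the proof-of-loss period.
The last day of the investigation period: Feb 16, 2023 + 60 days = Apr 17, 2023.
The date payment becomes effective: 7 calendar days after Apr 17, 2023 is Apr 24, 2023.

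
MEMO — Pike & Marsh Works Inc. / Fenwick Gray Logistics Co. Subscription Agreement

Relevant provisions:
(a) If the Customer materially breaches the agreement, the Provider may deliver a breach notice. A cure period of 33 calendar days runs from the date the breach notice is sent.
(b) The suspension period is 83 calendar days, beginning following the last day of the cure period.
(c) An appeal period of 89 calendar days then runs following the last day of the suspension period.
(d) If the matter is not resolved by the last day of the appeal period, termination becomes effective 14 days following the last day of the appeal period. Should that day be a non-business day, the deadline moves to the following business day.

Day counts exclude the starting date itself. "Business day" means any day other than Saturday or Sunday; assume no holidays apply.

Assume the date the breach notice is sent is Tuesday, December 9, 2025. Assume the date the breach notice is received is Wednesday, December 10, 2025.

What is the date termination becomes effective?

July 16, 2026

Adding 33 calendar days to December 9, 2025 gives January 11, 2026, which is the last day of the cure period.
The last day of the suspension period: January 11, 2026 + 83 days = April 4, 2026.
Adding 89 calendar days to April 4, 2026 gives July 2, 2026, which is the last day of the appeal period.
The date termination becomes effective: 14 calendar days after July 2, 2026 is July 16, 2026. July 16, 2026 is a Thursday, so no roll-forward applies.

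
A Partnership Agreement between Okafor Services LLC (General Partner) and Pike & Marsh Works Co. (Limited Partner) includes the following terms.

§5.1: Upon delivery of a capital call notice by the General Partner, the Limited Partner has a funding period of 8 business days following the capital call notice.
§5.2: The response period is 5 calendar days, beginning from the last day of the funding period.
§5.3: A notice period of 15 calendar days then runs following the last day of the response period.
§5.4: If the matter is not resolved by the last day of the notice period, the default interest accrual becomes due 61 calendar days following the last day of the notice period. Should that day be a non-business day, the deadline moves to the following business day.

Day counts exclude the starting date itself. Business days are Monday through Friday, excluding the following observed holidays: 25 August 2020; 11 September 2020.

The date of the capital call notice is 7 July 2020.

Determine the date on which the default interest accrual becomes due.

The last day of the funding period: 8 business days after Tuesday, 7 July 2020, skipping weekends — Jul 8, Jul 9, Jul 10, Jul 13, Jul 14, Jul 15, Jul 16, Jul 17 — lands on Friday, 17 July 2020.
Adding 5 calendar days to 17 July 2020 gives 22 July 2020, which is the last day of the response period.
The last day of the notice period: 15 calendar days after 22 July 2020 is 6 August 2020.
Adding 61 calendar days to 6 August 2020 gives 6 October 2020, which is the date on which the default interest accrual becomes due. 6 October 2020 is a Tuesday and is not a listed holiday, so no roll-forward applies.

6 October 2020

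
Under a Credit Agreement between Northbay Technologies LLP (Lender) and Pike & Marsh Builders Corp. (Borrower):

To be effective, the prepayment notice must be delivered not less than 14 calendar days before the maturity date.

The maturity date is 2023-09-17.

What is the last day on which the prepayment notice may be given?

2023-09-03

Counting back 14 calendar days from 2023-09-17 gives 2023-09-03.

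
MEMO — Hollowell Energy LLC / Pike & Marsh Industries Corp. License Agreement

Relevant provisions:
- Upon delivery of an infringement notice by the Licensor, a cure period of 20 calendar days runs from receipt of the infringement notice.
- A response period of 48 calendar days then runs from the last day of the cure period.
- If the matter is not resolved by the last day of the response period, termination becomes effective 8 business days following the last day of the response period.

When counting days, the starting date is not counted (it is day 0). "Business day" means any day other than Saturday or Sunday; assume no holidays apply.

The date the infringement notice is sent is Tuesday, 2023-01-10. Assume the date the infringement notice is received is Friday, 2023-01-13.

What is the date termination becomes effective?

2023-04-03

The last day of the cure period: 2023-01-13 + 20 days = 2023-02-02.
The last day of the response period: 48 calendar days after 2023-02-02 is 2023-03-22.
The date termination becomes effective: 8 business days after Wednesday, 2023-03-22, skipping weekends — Mar 23, Mar 24, Mar 27, Mar 28, Mar 29, Mar 30, Mar 31, Apr 3 — lands on Monday, 2023-04-03.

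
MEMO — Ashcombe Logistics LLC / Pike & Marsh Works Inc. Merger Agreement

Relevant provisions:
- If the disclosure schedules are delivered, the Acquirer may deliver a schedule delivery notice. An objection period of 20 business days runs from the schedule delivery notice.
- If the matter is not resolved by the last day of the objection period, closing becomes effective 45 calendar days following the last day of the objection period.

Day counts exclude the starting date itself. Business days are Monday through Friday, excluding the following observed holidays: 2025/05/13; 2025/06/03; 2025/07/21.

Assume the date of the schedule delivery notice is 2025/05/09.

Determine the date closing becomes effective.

The last day of the objection period: counting 20 business days from Friday, 2025/05/09 (May 12, May 14, May 15, May 16, …, Jun 6, Jun 9, Jun 10, skipping weekends and the listed holidays on May 13, Jun 3) reaches Tuesday, 2025/06/10.
The date closing becomes effective: 45 calendar days after 2025/06/10 is 2025/07/25.

2025/07/25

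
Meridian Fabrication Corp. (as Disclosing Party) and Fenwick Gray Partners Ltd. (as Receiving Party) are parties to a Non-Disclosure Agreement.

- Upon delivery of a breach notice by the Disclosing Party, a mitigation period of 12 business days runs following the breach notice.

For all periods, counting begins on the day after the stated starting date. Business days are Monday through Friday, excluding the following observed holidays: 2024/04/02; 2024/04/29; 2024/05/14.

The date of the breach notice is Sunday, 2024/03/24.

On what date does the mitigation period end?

The last day of the mitigation period: 12 business days after Sunday, 2024/03/24, skipping weekends and the listed holiday on Apr 2 — Mar 25, Mar 26, Mar 27, Mar 28, …, Apr 8, Apr 9, Apr 10 — lands on Wednesday, 2024/04/10.

2024/04/10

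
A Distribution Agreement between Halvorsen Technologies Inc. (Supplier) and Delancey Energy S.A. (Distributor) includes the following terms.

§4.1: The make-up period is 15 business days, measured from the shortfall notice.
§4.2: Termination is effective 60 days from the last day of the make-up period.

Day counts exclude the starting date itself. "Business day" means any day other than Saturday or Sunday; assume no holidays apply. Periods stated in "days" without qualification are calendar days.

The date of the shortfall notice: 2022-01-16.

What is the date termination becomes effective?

The last day of the make-up period: 15 business days after Sunday, 2022-01-16, skipping weekends — Jan 17, Jan 18, Jan 19, Jan 20, …, Feb 2, Feb 3, Feb 4 — lands on Friday, 2022-02-04.
The date termination becomes effective: 60 calendar days after 2022-02-04 is 2022-04-05.

2022-04-05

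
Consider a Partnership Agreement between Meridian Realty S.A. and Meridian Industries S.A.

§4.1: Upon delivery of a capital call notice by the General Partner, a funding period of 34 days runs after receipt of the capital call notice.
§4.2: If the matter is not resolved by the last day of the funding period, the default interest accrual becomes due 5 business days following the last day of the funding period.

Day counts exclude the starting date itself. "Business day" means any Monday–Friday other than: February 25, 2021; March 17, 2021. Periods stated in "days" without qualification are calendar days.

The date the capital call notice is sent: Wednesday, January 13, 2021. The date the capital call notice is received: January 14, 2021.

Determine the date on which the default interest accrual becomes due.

The last day of the funding period: January 14, 2021 + 34 days = February 17, 2021.
From Wednesday, February 17, 2021, 5 business days (Feb 18, Feb 19, Feb 22, Feb 23, Feb 24, skipping weekends) brings us to Wednesday, February 24, 2021, which is the date on which the default interest accrual becomes due.

February 24, 2021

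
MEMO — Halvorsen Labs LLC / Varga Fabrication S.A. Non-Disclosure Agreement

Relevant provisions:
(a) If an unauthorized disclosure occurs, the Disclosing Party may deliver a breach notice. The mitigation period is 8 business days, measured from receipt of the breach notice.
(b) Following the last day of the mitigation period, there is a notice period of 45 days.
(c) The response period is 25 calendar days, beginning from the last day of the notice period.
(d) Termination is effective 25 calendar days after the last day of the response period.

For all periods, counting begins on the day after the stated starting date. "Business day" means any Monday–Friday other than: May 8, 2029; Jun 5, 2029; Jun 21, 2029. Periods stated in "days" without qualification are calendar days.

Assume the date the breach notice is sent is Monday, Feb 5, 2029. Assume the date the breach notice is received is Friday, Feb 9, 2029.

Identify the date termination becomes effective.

May 27, 2029

From Friday, Feb 9, 2029, 8 business days (Feb 12, Feb 13, Feb 14, Feb 15, Feb 16, Feb 19, Feb 20, Feb 21, skipping weekends) brings us to Wednesday, Feb 21, 2029, which is the last day of the mitigation period.
The last day of the notice period: 45 calendar days after Feb 21, 2029 is Apr 7, 2029.
The last day of the response period: Apr 7, 2029 + 25 days = May 2, 2029.
Adding 25 calendar days to May 2, 2029 gives May 27, 2029, which is the date termination becomes effective.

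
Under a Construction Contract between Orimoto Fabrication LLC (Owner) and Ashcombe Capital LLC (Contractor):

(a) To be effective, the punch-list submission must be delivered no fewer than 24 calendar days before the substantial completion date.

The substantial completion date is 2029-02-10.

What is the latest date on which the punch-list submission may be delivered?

2029-01-17

2029-02-10 minus 24 days is 2029-01-17.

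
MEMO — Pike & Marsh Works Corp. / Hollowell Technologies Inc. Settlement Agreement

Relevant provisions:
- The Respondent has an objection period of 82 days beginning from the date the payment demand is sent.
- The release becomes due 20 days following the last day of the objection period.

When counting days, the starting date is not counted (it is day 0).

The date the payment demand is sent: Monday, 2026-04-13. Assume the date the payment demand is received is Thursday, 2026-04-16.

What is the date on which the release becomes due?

Adding 82 calendar days to 2026-04-13 gives 2026-07-04, which is the last day of the objection period.
The date on which the release becomes due: 2026-07-04 + 20 days = 2026-07-24.

2026-07-24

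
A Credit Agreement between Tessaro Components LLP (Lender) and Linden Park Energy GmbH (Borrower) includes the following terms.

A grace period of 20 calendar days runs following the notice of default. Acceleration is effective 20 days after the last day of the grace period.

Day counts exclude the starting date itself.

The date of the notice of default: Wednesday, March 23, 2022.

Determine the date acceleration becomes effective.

May 2, 2022

Adding 20 calendar days to March 23, 2022 gives April 12, 2022, which is the last day of the grace period.
The date acceleration becomes effective: 20 calendar days after April 12, 2022 is May 2, 2022.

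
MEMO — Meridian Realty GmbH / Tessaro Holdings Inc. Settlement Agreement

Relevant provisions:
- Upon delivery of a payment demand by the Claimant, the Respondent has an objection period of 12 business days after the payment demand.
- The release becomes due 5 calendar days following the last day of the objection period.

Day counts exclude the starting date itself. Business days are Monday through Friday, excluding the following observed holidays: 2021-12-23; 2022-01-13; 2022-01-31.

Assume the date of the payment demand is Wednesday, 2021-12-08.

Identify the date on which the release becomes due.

The last day of the objection period: counting 12 business days from Wednesday, 2021-12-08 (Dec 9, Dec 10, Dec 13, Dec 14, …, Dec 22, Dec 24, Dec 27, skipping weekends and the listed holiday on Dec 23) reaches Monday, 2021-12-27.
Adding 5 calendar days to 2021-12-27 gives 2022-01-01, which is the date on which the release becomes due.

2022-01-01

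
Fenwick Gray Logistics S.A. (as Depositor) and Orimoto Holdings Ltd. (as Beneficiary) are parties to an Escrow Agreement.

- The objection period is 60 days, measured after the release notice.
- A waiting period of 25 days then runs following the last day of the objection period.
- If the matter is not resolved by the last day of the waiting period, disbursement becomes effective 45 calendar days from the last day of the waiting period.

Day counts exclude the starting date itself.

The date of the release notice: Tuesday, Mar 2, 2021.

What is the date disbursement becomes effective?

Adding 60 calendar days to Mar 2, 2021 gives May 1, 2021, which is the last day of the objection period.
The last day of the waiting period: May 1, 2021 + 25 days = May 26, 2021.
The date disbursement becomes effective: May 26, 2021 + 45 days = Jul 10, 2021.

Jul 10, 2021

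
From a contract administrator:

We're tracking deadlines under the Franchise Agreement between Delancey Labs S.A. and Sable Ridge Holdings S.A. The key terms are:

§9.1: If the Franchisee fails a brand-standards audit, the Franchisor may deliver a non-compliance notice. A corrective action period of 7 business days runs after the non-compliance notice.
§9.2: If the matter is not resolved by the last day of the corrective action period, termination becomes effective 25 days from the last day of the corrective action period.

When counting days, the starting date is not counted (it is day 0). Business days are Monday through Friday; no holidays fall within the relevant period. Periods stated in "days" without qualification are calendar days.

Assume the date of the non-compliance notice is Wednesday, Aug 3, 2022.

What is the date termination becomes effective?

The last day of the corrective action period: 7 business days after Wednesday, Aug 3, 2022, skipping weekends — Aug 4, Aug 5, Aug 8, Aug 9, Aug 10, Aug 11, Aug 12 — lands on Friday, Aug 12, 2022.
The date termination becomes effective: 25 calendar days after Aug 12, 2022 is Sep 6, 2022.

Sep 6, 2022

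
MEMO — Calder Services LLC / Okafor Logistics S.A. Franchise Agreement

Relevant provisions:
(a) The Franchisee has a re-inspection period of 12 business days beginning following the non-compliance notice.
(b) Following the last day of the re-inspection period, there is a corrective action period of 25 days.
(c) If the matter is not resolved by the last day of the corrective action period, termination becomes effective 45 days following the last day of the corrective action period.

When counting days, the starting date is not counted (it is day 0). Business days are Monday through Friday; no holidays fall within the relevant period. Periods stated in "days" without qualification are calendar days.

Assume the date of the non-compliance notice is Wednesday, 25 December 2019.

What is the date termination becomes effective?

20 March 2020

The last day of the re-inspection period: 12 business days after Wednesday, 25 December 2019, skipping weekends — Dec 26, Dec 27, Dec 30, Dec 31, …, Jan 8, Jan 9, Jan 10 — lands on Friday, 10 January 2020.
Adding 25 calendar days to 10 January 2020 gives 4 February 2020, which is the last day of the corrective action period.
The date termination becomes effective: 45 calendar days after 4 February 2020 is 20 March 2020.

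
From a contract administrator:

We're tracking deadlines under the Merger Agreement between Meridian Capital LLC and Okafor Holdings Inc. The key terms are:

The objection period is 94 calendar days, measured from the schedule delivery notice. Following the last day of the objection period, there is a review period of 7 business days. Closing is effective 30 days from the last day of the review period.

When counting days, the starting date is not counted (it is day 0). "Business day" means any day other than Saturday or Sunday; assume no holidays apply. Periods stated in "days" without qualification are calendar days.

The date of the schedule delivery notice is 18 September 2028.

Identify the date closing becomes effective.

The last day of the objection period: 18 September 2028 + 94 days = 21 December 2028.
The last day of the review period: 7 business days after Thursday, 21 December 2028, skipping weekends — Dec 22, Dec 25, Dec 26, Dec 27, Dec 28, Dec 29, Jan 1 — lands on Monday, 1 January 2029.
The date closing becomes effective: 30 calendar days after 1 January 2029 is 31 January 2029.

31 January 2029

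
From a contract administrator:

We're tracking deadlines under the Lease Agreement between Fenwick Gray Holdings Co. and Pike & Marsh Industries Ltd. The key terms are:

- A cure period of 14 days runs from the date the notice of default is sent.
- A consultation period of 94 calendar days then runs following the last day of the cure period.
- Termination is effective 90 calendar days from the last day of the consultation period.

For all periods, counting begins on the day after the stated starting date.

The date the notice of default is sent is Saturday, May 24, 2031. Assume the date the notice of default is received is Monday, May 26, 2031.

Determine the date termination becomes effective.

Adding 14 calendar days to May 24, 2031 gives Jun 7, 2031, which is the last day of the cure period.
The last day of the consultation period: 94 calendar days after Jun 7, 2031 is Sep 9, 2031.
The date termination becomes effective: 90 calendar days after Sep 9, 2031 is Dec 8, 2031.

Dec 8, 2031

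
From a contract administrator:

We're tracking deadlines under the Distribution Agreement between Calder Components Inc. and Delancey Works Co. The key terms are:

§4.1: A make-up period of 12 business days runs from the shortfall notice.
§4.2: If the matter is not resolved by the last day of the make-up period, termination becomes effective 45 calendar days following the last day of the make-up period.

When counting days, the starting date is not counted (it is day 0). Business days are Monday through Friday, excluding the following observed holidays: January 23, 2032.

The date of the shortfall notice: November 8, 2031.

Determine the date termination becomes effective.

January 9, 2032

From Saturday, November 8, 2031, 12 business days (Nov 10, Nov 11, Nov 12, Nov 13, …, Nov 21, Nov 24, Nov 25, skipping weekends) brings us to Tuesday, November 25, 2031, which is the last day of the make-up period.
The date termination becomes effective: 45 calendar days after November 25, 2031 is January 9, 2032.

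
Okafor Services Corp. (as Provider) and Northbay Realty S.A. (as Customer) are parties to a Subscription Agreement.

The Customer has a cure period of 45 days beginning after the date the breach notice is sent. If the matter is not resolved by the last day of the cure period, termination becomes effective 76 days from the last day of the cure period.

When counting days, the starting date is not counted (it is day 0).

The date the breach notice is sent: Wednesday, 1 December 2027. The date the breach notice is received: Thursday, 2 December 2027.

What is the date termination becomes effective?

31 March 2028

The last day of the cure period: 45 calendar days after 1 December 2027 is 15 January 2028.
Adding 76 calendar days to 15 January 2028 gives 31 March 2028, which is the date termination becomes effective.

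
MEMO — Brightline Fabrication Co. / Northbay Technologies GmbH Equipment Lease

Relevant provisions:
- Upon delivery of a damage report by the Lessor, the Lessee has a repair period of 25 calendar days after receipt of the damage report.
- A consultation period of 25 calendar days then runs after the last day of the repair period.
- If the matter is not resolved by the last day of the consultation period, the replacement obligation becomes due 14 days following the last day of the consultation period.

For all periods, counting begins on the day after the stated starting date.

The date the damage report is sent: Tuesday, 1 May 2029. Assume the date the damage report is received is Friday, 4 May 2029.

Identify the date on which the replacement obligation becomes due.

7 July 2029

The last day of the repair period: 25 calendar days after 4 May 2029 is 29 May 2029.
The last day of the consultation period: 25 calendar days after 29 May 2029 is 23 June 2029.
The date on which the replacement obligation becomes due: 14 calendar days after 23 June 2029 is 7 July 2029.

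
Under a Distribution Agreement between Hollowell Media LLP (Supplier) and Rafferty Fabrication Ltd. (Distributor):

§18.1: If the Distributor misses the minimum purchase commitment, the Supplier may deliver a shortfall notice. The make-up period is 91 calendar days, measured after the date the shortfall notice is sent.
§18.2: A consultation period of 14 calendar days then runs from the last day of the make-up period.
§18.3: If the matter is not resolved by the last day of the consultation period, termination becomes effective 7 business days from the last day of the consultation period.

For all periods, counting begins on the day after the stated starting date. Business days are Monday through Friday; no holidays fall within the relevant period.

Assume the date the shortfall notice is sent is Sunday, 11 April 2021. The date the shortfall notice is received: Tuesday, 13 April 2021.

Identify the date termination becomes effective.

3 August 2021

Adding 91 calendar days to 11 April 2021 gives 11 July 2021, which is the last day of the make-up period.
The last day of the consultation period: 14 calendar days after 11 July 2021 is 25 July 2021.
The date termination becomes effective: counting 7 business days from Sunday, 25 July 2021 (Jul 26, Jul 27, Jul 28, Jul 29, Jul 30, Aug 2, Aug 3, skipping weekends) reaches Tuesday, 3 August 2021.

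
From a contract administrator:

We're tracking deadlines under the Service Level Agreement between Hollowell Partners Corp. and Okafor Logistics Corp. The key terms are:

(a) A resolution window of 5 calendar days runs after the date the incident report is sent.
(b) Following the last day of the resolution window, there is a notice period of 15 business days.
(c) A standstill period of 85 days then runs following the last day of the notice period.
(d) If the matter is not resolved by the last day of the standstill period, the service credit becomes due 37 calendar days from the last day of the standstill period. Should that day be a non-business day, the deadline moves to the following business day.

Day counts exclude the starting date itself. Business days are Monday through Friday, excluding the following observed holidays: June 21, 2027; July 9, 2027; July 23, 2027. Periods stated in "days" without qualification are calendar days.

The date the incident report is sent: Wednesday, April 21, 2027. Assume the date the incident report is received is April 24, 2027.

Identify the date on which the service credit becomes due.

September 16, 2027

The last day of the resolution window: 5 calendar days after April 21, 2027 is April 26, 2027.
From Monday, April 26, 2027, 15 business days (Apr 27, Apr 28, Apr 29, Apr 30, …, May 13, May 14, May 17, skipping weekends) brings us to Monday, May 17, 2027, which is the last day of the notice period.
Adding 85 calendar days to May 17, 2027 gives August 10, 2027, which is the last day of the standstill period.
Adding 37 calendar days to August 10, 2027 gives September 16, 2027, which is the date on which the service credit becomes due. September 16, 2027 is a Thursday and is not a listed holiday, so no roll-forward applies.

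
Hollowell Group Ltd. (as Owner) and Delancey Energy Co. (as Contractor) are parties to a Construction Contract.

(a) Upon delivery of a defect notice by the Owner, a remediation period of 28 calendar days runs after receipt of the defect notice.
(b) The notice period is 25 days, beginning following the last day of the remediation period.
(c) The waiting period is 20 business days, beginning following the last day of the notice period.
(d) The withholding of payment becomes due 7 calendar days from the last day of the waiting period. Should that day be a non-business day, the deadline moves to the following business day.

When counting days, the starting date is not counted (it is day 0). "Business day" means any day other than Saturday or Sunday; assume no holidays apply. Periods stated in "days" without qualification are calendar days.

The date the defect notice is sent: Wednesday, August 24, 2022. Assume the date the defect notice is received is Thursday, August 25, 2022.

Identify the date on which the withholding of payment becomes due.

November 21, 2022

The last day of the remediation period: August 25, 2022 + 28 days = September 22, 2022.
The last day of the notice period: 25 calendar days after September 22, 2022 is October 17, 2022.
From Monday, October 17, 2022, 20 business days (Oct 18, Oct 19, Oct 20, Oct 21, …, Nov 10, Nov 11, Nov 14, skipping weekends) brings us to Monday, November 14, 2022, which is the last day of the waiting period.
The date on which the withholding of payment becomes due: 7 calendar days after November 14, 2022 is November 21, 2022. November 21, 2022 is a Monday, so no roll-forward applies.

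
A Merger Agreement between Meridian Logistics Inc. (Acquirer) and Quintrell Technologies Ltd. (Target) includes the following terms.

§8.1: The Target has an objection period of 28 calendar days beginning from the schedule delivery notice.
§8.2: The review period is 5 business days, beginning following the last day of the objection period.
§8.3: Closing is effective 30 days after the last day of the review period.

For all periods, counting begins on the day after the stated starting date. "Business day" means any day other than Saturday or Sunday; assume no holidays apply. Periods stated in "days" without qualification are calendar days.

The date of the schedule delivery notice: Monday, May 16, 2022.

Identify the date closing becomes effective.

The last day of the objection period: May 16, 2022 + 28 days = Jun 13, 2022.
The last day of the review period: counting 5 business days from Monday, Jun 13, 2022 (Jun 14, Jun 15, Jun 16, Jun 17, Jun 20, skipping weekends) reaches Monday, Jun 20, 2022.
The date closing becomes effective: Jun 20, 2022 + 30 days = Jul 20, 2022.

Jul 20, 2022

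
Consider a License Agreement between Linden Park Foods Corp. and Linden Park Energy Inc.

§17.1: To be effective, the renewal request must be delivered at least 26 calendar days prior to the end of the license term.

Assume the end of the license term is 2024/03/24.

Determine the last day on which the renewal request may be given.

2024/02/27

Counting back 26 calendar days from 2024/03/24 gives 2024/02/27.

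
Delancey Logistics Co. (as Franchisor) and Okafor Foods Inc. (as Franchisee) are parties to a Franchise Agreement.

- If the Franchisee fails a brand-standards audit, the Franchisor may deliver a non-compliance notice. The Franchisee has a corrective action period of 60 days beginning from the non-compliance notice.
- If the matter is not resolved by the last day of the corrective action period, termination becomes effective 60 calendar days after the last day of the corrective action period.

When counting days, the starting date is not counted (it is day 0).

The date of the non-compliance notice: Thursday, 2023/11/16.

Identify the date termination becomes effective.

The last day of the corrective action period: 60 calendar days after 2023/11/16 is 2024/01/15.
The date termination becomes effective: 2024/01/15 + 60 days = 2024/03/15.

2024/03/15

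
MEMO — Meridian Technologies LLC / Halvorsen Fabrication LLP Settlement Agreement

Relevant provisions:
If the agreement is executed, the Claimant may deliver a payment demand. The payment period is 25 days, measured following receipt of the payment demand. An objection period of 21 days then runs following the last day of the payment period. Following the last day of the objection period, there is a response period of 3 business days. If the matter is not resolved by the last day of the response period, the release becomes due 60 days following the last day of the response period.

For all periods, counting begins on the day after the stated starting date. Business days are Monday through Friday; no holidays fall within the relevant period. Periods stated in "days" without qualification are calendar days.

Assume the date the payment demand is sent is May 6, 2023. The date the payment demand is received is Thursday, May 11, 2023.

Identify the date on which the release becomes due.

Adding 25 calendar days to May 11, 2023 gives Jun 5, 2023, which is the last day of the payment period.
The last day of the objection period: 21 calendar days after Jun 5, 2023 is Jun 26, 2023.
From Monday, Jun 26, 2023, 3 business days (Jun 27, Jun 28, Jun 29, skipping weekends) brings us to Thursday, Jun 29, 2023, which is the last day of the response period.
The date on which the release becomes due: 60 calendar days after Jun 29, 2023 is Aug 28, 2023.

Aug 28, 2023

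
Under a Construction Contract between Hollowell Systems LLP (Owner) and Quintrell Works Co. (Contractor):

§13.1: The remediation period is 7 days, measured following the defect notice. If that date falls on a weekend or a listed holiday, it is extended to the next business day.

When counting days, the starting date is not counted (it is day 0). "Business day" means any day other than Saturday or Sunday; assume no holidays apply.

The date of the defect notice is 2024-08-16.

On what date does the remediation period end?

2024-08-23

The last day of the remediation period: 7 calendar days after 2024-08-16 is 2024-08-23. 2024-08-23 is a Friday, so no roll-forward applies.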